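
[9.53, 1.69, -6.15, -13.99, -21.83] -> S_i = 9.53 + -7.84*i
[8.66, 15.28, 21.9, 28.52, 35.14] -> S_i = 8.66 + 6.62*i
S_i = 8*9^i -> [8, 72, 648, 5832, 52488]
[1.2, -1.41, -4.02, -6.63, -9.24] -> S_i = 1.20 + -2.61*i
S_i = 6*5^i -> [6, 30, 150, 750, 3750]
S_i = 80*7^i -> [80, 560, 3920, 27440, 192080]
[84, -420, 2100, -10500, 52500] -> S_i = 84*-5^i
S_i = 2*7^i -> [2, 14, 98, 686, 4802]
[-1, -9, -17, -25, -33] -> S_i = -1 + -8*i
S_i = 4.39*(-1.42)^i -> [4.39, -6.23, 8.85, -12.57, 17.85]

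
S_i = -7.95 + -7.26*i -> [-7.95, -15.21, -22.47, -29.73, -36.99]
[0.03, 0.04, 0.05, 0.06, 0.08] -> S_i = 0.03*1.26^i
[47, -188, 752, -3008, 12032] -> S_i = 47*-4^i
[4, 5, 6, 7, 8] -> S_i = 4 + 1*i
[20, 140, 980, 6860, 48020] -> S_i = 20*7^i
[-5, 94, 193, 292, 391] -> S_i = -5 + 99*i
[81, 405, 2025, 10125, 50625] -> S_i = 81*5^i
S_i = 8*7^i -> [8, 56, 392, 2744, 19208]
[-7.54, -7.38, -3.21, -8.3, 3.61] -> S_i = Random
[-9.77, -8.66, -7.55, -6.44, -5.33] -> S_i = -9.77 + 1.11*i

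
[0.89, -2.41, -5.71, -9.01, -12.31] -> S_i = 0.89 + -3.30*i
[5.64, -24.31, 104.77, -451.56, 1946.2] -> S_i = 5.64*(-4.31)^i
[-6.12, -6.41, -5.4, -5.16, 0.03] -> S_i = Random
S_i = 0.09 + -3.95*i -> [0.09, -3.86, -7.81, -11.76, -15.71]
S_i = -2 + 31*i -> [-2, 29, 60, 91, 122]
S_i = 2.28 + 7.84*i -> [2.28, 10.12, 17.96, 25.8, 33.64]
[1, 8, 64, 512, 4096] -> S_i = 1*8^i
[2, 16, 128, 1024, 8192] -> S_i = 2*8^i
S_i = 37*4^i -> [37, 148, 592, 2368, 9472]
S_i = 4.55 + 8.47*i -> [4.55, 13.02, 21.49, 29.96, 38.43]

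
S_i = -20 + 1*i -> [-20, -19, -18, -17, -16]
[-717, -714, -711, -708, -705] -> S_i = -717 + 3*i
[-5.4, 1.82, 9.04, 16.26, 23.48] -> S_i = -5.40 + 7.22*i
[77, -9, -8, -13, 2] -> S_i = Random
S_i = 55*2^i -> [55, 110, 220, 440, 880]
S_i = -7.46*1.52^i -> [-7.46, -11.34, -17.24, -26.2, -39.82]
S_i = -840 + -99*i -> [-840, -939, -1038, -1137, -1236]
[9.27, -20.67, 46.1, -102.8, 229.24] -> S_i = 9.27*(-2.23)^i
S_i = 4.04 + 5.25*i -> [4.04, 9.29, 14.54, 19.79, 25.04]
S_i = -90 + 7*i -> [-90, -83, -76, -69, -62]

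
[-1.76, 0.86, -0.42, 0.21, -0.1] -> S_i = -1.76*(-0.49)^i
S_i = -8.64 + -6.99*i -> [-8.64, -15.63, -22.62, -29.61, -36.6]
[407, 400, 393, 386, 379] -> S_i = 407 + -7*i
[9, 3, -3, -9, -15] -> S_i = 9 + -6*i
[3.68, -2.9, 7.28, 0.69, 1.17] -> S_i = Random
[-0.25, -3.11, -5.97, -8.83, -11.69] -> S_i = -0.25 + -2.86*i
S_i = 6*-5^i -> [6, -30, 150, -750, 3750]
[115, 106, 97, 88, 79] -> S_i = 115 + -9*i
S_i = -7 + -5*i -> [-7, -12, -17, -22, -27]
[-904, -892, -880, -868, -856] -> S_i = -904 + 12*i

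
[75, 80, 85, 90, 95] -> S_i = 75 + 5*i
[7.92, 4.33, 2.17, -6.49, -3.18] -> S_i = Random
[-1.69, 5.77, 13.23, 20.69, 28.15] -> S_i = -1.69 + 7.46*i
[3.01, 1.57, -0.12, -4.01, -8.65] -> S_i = Random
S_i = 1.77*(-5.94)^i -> [1.77, -10.51, 62.45, -370.96, 2203.53]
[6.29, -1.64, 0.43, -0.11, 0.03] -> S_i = 6.29*(-0.26)^i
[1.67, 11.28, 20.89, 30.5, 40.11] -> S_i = 1.67 + 9.61*i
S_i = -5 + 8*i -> [-5, 3, 11, 19, 27]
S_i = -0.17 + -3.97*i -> [-0.17, -4.14, -8.11, -12.08, -16.05]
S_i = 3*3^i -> [3, 9, 27, 81, 243]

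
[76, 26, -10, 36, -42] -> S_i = Random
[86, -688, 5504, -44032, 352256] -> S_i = 86*-8^i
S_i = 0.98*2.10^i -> [0.98, 2.06, 4.32, 9.08, 19.06]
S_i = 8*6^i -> [8, 48, 288, 1728, 10368]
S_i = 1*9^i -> [1, 9, 81, 729, 6561]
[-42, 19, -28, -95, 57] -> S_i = Random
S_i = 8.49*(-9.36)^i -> [8.49, -79.47, 743.81, -6962.02, 65164.5]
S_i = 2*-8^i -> [2, -16, 128, -1024, 8192]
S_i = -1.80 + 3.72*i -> [-1.8, 1.92, 5.64, 9.36, 13.08]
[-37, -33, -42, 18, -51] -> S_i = Random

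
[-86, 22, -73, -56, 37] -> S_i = Random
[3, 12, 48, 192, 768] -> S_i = 3*4^i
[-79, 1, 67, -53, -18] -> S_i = Random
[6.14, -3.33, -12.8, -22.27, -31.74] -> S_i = 6.14 + -9.47*i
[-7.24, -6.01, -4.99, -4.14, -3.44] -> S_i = -7.24*0.83^i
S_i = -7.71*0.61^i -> [-7.71, -4.7, -2.87, -1.75, -1.07]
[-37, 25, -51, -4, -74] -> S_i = Random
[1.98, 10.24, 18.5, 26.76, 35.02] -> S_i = 1.98 + 8.26*i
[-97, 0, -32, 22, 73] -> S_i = Random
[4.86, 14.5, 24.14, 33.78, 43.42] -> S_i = 4.86 + 9.64*i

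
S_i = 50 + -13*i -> [50, 37, 24, 11, -2]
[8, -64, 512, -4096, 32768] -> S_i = 8*-8^i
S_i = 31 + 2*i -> [31, 33, 35, 37, 39]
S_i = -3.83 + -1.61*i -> [-3.83, -5.44, -7.05, -8.66, -10.27]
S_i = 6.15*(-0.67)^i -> [6.15, -4.12, 2.76, -1.85, 1.24]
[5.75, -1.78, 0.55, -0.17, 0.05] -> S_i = 5.75*(-0.31)^i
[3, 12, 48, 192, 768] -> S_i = 3*4^i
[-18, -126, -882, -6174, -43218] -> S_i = -18*7^i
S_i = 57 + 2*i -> [57, 59, 61, 63, 65]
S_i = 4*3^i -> [4, 12, 36, 108, 324]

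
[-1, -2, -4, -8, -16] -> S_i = -1*2^i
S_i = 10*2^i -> [10, 20, 40, 80, 160]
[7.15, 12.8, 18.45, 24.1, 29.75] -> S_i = 7.15 + 5.65*i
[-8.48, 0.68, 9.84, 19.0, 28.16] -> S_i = -8.48 + 9.16*i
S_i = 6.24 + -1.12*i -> [6.24, 5.12, 4.0, 2.88, 1.76]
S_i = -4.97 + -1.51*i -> [-4.97, -6.48, -7.99, -9.5, -11.01]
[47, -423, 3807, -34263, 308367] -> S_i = 47*-9^i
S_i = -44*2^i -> [-44, -88, -176, -352, -704]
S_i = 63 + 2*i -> [63, 65, 67, 69, 71]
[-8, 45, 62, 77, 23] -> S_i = Random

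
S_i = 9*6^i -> [9, 54, 324, 1944, 11664]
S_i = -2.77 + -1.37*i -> [-2.77, -4.14, -5.51, -6.88, -8.25]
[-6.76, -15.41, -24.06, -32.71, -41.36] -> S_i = -6.76 + -8.65*i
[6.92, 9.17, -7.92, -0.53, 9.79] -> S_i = Random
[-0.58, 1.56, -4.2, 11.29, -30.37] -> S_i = -0.58*(-2.69)^i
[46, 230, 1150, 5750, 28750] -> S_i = 46*5^i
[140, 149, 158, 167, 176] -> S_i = 140 + 9*i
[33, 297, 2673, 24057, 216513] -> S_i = 33*9^i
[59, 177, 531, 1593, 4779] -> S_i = 59*3^i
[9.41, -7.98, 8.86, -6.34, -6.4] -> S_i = Random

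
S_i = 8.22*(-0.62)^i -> [8.22, -5.1, 3.16, -1.96, 1.21]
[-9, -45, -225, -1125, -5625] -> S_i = -9*5^i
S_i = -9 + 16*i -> [-9, 7, 23, 39, 55]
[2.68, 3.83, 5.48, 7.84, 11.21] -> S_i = 2.68*1.43^i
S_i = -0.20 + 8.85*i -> [-0.2, 8.65, 17.5, 26.35, 35.2]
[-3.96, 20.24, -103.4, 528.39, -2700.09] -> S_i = -3.96*(-5.11)^i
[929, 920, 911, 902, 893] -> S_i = 929 + -9*i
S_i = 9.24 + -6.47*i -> [9.24, 2.77, -3.7, -10.17, -16.64]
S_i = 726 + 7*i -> [726, 733, 740, 747, 754]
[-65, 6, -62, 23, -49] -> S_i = Random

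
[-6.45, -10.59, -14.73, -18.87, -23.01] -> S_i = -6.45 + -4.14*i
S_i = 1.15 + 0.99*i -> [1.15, 2.14, 3.13, 4.12, 5.11]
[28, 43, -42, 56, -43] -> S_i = Random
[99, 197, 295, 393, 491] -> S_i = 99 + 98*i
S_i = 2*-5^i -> [2, -10, 50, -250, 1250]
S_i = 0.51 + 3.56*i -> [0.51, 4.07, 7.63, 11.19, 14.75]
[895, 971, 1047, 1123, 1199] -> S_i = 895 + 76*i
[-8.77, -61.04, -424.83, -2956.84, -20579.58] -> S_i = -8.77*6.96^i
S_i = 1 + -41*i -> [1, -40, -81, -122, -163]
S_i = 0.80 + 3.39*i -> [0.8, 4.19, 7.58, 10.97, 14.36]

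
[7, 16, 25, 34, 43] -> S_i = 7 + 9*i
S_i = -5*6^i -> [-5, -30, -180, -1080, -6480]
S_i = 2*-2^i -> [2, -4, 8, -16, 32]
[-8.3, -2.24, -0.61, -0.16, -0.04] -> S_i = -8.30*0.27^i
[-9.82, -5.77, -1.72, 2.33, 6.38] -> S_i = -9.82 + 4.05*i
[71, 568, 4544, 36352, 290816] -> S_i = 71*8^i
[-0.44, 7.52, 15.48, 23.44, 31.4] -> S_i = -0.44 + 7.96*i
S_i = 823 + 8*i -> [823, 831, 839, 847, 855]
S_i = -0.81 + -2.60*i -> [-0.81, -3.41, -6.01, -8.61, -11.21]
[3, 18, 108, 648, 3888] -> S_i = 3*6^i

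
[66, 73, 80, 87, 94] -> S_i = 66 + 7*i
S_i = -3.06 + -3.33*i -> [-3.06, -6.39, -9.72, -13.05, -16.38]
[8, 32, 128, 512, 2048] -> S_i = 8*4^i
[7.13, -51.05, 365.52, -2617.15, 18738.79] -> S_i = 7.13*(-7.16)^i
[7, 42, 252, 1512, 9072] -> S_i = 7*6^i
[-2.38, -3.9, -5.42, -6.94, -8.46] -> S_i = -2.38 + -1.52*i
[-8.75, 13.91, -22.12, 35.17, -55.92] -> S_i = -8.75*(-1.59)^i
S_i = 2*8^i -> [2, 16, 128, 1024, 8192]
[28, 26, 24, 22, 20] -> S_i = 28 + -2*i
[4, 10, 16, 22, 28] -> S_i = 4 + 6*i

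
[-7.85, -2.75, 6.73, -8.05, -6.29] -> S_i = Random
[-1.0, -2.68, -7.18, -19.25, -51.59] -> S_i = -1.00*2.68^i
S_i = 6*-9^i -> [6, -54, 486, -4374, 39366]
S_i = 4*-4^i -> [4, -16, 64, -256, 1024]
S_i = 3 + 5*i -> [3, 8, 13, 18, 23]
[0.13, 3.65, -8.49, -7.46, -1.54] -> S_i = Random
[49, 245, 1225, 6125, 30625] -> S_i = 49*5^i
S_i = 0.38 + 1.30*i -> [0.38, 1.68, 2.98, 4.28, 5.58]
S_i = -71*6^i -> [-71, -426, -2556, -15336, -92016]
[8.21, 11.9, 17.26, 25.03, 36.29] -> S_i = 8.21*1.45^i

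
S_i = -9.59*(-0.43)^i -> [-9.59, 4.12, -1.77, 0.76, -0.33]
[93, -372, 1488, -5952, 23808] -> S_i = 93*-4^i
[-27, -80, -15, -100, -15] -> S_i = Random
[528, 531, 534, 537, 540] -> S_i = 528 + 3*i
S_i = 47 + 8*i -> [47, 55, 63, 71, 79]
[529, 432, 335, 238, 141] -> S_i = 529 + -97*i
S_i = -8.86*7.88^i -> [-8.86, -69.82, -550.16, -4335.23, -34161.63]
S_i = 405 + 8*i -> [405, 413, 421, 429, 437]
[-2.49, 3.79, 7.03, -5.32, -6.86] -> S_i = Random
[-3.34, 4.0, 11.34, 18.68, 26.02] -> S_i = -3.34 + 7.34*i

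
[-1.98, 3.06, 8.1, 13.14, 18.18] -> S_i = -1.98 + 5.04*i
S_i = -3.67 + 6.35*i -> [-3.67, 2.68, 9.03, 15.38, 21.73]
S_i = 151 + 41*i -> [151, 192, 233, 274, 315]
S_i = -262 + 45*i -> [-262, -217, -172, -127, -82]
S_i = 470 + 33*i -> [470, 503, 536, 569, 602]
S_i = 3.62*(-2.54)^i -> [3.62, -9.19, 23.35, -59.32, 150.68]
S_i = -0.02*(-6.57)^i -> [-0.02, 0.13, -0.86, 5.67, -37.26]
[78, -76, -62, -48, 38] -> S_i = Random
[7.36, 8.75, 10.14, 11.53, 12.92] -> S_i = 7.36 + 1.39*i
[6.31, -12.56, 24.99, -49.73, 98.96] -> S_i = 6.31*(-1.99)^i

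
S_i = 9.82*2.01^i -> [9.82, 19.74, 39.67, 79.74, 160.29]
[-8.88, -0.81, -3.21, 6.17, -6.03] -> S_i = Random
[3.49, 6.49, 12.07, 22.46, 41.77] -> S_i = 3.49*1.86^i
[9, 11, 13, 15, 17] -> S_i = 9 + 2*i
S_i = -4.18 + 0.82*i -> [-4.18, -3.36, -2.54, -1.72, -0.9]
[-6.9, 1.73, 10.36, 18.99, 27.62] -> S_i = -6.90 + 8.63*i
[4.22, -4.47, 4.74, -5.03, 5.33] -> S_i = 4.22*(-1.06)^i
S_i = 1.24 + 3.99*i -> [1.24, 5.23, 9.22, 13.21, 17.2]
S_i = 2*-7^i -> [2, -14, 98, -686, 4802]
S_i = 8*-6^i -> [8, -48, 288, -1728, 10368]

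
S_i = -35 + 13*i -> [-35, -22, -9, 4, 17]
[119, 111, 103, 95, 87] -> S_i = 119 + -8*i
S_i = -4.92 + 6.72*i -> [-4.92, 1.8, 8.52, 15.24, 21.96]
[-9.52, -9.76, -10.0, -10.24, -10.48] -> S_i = -9.52 + -0.24*i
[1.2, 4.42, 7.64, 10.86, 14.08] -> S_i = 1.20 + 3.22*i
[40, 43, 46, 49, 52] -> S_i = 40 + 3*i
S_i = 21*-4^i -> [21, -84, 336, -1344, 5376]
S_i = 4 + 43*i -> [4, 47, 90, 133, 176]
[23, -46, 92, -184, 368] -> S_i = 23*-2^i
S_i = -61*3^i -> [-61, -183, -549, -1647, -4941]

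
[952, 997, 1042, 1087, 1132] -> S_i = 952 + 45*i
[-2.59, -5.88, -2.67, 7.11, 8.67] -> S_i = Random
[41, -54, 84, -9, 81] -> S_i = Random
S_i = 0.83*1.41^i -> [0.83, 1.17, 1.65, 2.33, 3.28]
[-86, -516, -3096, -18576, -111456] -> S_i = -86*6^i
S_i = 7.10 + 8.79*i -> [7.1, 15.89, 24.68, 33.47, 42.26]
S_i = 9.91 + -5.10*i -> [9.91, 4.81, -0.29, -5.39, -10.49]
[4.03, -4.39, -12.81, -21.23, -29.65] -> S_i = 4.03 + -8.42*i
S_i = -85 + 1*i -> [-85, -84, -83, -82, -81]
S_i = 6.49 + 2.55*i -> [6.49, 9.04, 11.59, 14.14, 16.69]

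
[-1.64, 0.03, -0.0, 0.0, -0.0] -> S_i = -1.64*(-0.02)^i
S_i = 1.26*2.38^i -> [1.26, 3.0, 7.14, 16.99, 40.43]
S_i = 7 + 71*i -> [7, 78, 149, 220, 291]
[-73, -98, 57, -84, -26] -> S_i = Random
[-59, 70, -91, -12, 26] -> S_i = Random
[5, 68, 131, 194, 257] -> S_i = 5 + 63*i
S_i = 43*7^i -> [43, 301, 2107, 14749, 103243]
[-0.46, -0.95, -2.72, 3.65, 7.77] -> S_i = Random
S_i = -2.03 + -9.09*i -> [-2.03, -11.12, -20.21, -29.3, -38.39]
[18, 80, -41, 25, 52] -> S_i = Random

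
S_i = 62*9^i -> [62, 558, 5022, 45198, 406782]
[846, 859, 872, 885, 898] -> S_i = 846 + 13*i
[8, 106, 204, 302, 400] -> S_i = 8 + 98*i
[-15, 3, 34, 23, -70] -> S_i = Random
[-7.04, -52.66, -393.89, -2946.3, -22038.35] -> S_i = -7.04*7.48^i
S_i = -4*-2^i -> [-4, 8, -16, 32, -64]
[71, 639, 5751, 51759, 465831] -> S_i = 71*9^i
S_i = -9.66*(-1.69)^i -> [-9.66, 16.33, -27.59, 46.63, -78.8]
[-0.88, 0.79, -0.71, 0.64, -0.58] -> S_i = -0.88*(-0.90)^i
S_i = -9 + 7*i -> [-9, -2, 5, 12, 19]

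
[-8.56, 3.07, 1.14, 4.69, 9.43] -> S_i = Random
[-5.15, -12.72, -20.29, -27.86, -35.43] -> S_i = -5.15 + -7.57*i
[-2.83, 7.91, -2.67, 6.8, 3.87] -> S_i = Random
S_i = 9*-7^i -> [9, -63, 441, -3087, 21609]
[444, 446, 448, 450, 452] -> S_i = 444 + 2*i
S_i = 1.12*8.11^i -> [1.12, 9.08, 73.66, 597.42, 4845.09]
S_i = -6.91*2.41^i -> [-6.91, -16.65, -40.13, -96.72, -233.1]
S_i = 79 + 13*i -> [79, 92, 105, 118, 131]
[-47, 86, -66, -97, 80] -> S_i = Random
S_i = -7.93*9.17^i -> [-7.93, -72.72, -666.82, -6114.79, -56072.58]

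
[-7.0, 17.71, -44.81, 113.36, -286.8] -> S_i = -7.00*(-2.53)^i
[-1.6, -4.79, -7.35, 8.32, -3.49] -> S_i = Random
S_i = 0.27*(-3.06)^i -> [0.27, -0.83, 2.53, -7.74, 23.67]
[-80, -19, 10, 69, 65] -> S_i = Random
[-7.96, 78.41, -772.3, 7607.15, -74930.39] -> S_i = -7.96*(-9.85)^i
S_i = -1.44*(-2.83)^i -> [-1.44, 4.08, -11.53, 32.64, -92.37]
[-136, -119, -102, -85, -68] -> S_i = -136 + 17*i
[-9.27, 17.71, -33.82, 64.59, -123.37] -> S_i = -9.27*(-1.91)^i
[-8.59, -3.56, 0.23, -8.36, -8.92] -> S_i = Random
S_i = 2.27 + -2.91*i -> [2.27, -0.64, -3.55, -6.46, -9.37]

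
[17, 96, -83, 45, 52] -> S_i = Random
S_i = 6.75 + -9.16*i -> [6.75, -2.41, -11.57, -20.73, -29.89]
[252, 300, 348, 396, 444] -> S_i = 252 + 48*i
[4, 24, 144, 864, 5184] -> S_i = 4*6^i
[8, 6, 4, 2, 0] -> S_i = 8 + -2*i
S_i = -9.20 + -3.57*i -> [-9.2, -12.77, -16.34, -19.91, -23.48]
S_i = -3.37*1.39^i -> [-3.37, -4.68, -6.51, -9.05, -12.58]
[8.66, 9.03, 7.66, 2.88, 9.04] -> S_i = Random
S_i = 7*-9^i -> [7, -63, 567, -5103, 45927]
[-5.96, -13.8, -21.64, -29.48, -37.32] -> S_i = -5.96 + -7.84*i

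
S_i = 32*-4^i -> [32, -128, 512, -2048, 8192]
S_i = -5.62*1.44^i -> [-5.62, -8.09, -11.65, -16.78, -24.16]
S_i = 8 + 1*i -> [8, 9, 10, 11, 12]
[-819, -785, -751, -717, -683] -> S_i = -819 + 34*i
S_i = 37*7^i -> [37, 259, 1813, 12691, 88837]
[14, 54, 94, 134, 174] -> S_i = 14 + 40*i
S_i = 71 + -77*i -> [71, -6, -83, -160, -237]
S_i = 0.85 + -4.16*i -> [0.85, -3.31, -7.47, -11.63, -15.79]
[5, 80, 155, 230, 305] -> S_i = 5 + 75*i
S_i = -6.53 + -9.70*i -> [-6.53, -16.23, -25.93, -35.63, -45.33]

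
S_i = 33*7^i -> [33, 231, 1617, 11319, 79233]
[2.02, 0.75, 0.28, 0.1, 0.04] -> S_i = 2.02*0.37^i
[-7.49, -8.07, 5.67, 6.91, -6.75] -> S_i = Random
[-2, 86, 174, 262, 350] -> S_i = -2 + 88*i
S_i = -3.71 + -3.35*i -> [-3.71, -7.06, -10.41, -13.76, -17.11]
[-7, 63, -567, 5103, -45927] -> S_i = -7*-9^i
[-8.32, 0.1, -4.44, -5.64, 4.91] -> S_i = Random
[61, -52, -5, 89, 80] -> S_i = Random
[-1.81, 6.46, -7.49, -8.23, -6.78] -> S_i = Random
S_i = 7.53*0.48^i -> [7.53, 3.61, 1.73, 0.83, 0.4]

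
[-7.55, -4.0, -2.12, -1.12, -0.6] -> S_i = -7.55*0.53^i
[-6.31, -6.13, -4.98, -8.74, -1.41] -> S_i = Random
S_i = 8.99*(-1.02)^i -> [8.99, -9.17, 9.35, -9.54, 9.73]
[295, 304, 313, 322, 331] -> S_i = 295 + 9*i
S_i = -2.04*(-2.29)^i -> [-2.04, 4.67, -10.7, 24.5, -56.1]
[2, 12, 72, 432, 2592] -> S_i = 2*6^i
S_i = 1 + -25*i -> [1, -24, -49, -74, -99]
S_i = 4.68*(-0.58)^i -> [4.68, -2.71, 1.57, -0.91, 0.53]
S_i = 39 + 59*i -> [39, 98, 157, 216, 275]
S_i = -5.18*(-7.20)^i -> [-5.18, 37.3, -268.53, 1933.42, -13920.66]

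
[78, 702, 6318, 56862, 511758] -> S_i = 78*9^i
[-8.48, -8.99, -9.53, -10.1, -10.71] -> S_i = -8.48*1.06^i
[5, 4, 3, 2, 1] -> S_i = 5 + -1*i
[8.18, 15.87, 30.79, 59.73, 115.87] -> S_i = 8.18*1.94^i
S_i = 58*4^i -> [58, 232, 928, 3712, 14848]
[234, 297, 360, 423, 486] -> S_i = 234 + 63*i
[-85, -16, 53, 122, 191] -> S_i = -85 + 69*i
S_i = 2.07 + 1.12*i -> [2.07, 3.19, 4.31, 5.43, 6.55]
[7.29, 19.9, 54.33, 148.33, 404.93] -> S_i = 7.29*2.73^i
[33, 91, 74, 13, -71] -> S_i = Random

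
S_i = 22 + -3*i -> [22, 19, 16, 13, 10]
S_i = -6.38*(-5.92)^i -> [-6.38, 37.77, -223.6, 1323.69, -7836.24]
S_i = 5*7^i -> [5, 35, 245, 1715, 12005]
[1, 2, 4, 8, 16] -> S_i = 1*2^i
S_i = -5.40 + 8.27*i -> [-5.4, 2.87, 11.14, 19.41, 27.68]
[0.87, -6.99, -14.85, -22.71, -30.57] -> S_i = 0.87 + -7.86*i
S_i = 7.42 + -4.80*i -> [7.42, 2.62, -2.18, -6.98, -11.78]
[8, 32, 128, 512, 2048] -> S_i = 8*4^i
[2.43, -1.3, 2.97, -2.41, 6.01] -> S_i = Random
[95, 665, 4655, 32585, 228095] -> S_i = 95*7^i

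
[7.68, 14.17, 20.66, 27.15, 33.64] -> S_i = 7.68 + 6.49*i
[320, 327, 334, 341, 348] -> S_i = 320 + 7*i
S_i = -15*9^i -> [-15, -135, -1215, -10935, -98415]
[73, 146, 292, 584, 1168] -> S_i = 73*2^i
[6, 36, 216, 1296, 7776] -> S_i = 6*6^i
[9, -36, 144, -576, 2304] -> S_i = 9*-4^i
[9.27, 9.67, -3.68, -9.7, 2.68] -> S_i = Random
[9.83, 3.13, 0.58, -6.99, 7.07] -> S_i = Random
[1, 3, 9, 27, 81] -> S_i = 1*3^i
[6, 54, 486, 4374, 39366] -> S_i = 6*9^i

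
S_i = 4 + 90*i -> [4, 94, 184, 274, 364]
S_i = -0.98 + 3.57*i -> [-0.98, 2.59, 6.16, 9.73, 13.3]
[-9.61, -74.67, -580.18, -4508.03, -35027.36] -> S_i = -9.61*7.77^i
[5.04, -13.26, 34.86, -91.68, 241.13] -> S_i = 5.04*(-2.63)^i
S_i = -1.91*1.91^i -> [-1.91, -3.65, -6.97, -13.31, -25.42]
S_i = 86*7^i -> [86, 602, 4214, 29498, 206486]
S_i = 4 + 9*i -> [4, 13, 22, 31, 40]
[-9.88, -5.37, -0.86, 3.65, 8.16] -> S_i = -9.88 + 4.51*i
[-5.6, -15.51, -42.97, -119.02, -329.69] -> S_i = -5.60*2.77^i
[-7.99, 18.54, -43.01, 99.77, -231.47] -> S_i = -7.99*(-2.32)^i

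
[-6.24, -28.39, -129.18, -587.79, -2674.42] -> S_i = -6.24*4.55^i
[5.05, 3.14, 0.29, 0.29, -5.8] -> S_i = Random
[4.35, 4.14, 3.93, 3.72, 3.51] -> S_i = 4.35 + -0.21*i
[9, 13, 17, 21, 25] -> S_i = 9 + 4*i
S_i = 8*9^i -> [8, 72, 648, 5832, 52488]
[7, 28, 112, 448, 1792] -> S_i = 7*4^i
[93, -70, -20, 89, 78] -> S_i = Random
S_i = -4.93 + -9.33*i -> [-4.93, -14.26, -23.59, -32.92, -42.25]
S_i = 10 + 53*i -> [10, 63, 116, 169, 222]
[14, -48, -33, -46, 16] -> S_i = Random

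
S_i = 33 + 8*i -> [33, 41, 49, 57, 65]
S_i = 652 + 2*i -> [652, 654, 656, 658, 660]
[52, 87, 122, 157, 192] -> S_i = 52 + 35*i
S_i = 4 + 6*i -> [4, 10, 16, 22, 28]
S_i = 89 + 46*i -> [89, 135, 181, 227, 273]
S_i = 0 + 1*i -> [0, 1, 2, 3, 4]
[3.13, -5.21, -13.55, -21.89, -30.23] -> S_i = 3.13 + -8.34*i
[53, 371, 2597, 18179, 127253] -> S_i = 53*7^i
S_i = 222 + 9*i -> [222, 231, 240, 249, 258]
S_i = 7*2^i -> [7, 14, 28, 56, 112]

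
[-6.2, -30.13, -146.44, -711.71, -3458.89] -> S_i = -6.20*4.86^i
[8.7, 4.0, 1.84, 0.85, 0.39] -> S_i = 8.70*0.46^i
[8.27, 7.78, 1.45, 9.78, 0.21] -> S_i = Random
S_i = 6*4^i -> [6, 24, 96, 384, 1536]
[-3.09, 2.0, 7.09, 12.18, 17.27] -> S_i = -3.09 + 5.09*i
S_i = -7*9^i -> [-7, -63, -567, -5103, -45927]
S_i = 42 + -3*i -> [42, 39, 36, 33, 30]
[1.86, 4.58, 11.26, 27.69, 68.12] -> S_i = 1.86*2.46^i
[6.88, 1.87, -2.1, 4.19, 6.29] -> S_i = Random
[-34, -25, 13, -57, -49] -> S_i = Random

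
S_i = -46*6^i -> [-46, -276, -1656, -9936, -59616]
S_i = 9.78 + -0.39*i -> [9.78, 9.39, 9.0, 8.61, 8.22]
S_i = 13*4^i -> [13, 52, 208, 832, 3328]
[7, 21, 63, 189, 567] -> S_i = 7*3^i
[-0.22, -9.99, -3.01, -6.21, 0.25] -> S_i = Random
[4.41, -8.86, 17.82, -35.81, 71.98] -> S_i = 4.41*(-2.01)^i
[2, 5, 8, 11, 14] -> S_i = 2 + 3*i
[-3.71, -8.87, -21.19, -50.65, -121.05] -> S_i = -3.71*2.39^i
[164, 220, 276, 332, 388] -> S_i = 164 + 56*i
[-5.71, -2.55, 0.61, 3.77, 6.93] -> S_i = -5.71 + 3.16*i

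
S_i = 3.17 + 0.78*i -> [3.17, 3.95, 4.73, 5.51, 6.29]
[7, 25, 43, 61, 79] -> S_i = 7 + 18*i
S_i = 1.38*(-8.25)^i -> [1.38, -11.38, 93.93, -774.89, 6392.86]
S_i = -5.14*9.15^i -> [-5.14, -47.03, -430.33, -3937.55, -36028.61]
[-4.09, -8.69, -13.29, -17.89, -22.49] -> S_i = -4.09 + -4.60*i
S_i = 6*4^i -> [6, 24, 96, 384, 1536]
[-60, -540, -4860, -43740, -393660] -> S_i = -60*9^i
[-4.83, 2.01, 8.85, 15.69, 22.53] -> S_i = -4.83 + 6.84*i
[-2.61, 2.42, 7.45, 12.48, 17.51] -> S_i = -2.61 + 5.03*i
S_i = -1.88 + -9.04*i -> [-1.88, -10.92, -19.96, -29.0, -38.04]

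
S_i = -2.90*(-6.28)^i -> [-2.9, 18.21, -114.37, 718.25, -4510.62]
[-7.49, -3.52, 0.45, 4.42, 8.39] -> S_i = -7.49 + 3.97*i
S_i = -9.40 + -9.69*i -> [-9.4, -19.09, -28.78, -38.47, -48.16]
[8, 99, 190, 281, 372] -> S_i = 8 + 91*i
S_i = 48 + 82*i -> [48, 130, 212, 294, 376]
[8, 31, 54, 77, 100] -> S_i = 8 + 23*i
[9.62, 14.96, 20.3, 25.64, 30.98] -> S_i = 9.62 + 5.34*i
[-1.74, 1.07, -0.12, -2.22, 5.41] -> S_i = Random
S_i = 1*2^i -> [1, 2, 4, 8, 16]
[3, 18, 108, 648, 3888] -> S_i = 3*6^i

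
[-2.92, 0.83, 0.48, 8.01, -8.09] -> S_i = Random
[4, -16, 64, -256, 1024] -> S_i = 4*-4^i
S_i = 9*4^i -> [9, 36, 144, 576, 2304]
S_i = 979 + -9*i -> [979, 970, 961, 952, 943]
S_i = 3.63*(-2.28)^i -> [3.63, -8.28, 18.87, -43.02, 98.09]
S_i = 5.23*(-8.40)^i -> [5.23, -43.93, 369.03, -3099.84, 26038.67]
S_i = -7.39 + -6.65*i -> [-7.39, -14.04, -20.69, -27.34, -33.99]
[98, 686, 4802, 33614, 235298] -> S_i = 98*7^i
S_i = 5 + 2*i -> [5, 7, 9, 11, 13]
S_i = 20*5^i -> [20, 100, 500, 2500, 12500]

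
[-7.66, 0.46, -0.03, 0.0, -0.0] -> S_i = -7.66*(-0.06)^i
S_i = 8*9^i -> [8, 72, 648, 5832, 52488]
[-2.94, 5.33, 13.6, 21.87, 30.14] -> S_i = -2.94 + 8.27*i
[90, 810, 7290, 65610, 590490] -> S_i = 90*9^i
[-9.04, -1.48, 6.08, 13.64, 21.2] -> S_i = -9.04 + 7.56*i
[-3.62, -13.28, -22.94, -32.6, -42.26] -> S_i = -3.62 + -9.66*i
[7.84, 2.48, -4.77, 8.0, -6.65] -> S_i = Random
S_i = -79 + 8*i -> [-79, -71, -63, -55, -47]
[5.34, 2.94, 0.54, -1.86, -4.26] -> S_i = 5.34 + -2.40*i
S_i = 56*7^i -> [56, 392, 2744, 19208, 134456]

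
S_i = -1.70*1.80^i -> [-1.7, -3.06, -5.51, -9.91, -17.85]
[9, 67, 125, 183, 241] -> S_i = 9 + 58*i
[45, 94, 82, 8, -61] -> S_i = Random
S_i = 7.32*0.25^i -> [7.32, 1.83, 0.46, 0.11, 0.03]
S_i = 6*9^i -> [6, 54, 486, 4374, 39366]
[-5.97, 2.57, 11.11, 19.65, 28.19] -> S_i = -5.97 + 8.54*i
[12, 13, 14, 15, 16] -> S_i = 12 + 1*i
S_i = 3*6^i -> [3, 18, 108, 648, 3888]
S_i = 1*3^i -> [1, 3, 9, 27, 81]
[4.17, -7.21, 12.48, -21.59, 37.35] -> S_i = 4.17*(-1.73)^i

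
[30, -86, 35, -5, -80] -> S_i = Random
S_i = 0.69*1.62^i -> [0.69, 1.12, 1.81, 2.93, 4.75]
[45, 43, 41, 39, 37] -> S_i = 45 + -2*i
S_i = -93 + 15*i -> [-93, -78, -63, -48, -33]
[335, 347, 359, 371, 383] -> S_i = 335 + 12*i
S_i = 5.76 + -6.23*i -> [5.76, -0.47, -6.7, -12.93, -19.16]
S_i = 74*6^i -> [74, 444, 2664, 15984, 95904]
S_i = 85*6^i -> [85, 510, 3060, 18360, 110160]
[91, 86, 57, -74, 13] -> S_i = Random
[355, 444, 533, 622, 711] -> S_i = 355 + 89*i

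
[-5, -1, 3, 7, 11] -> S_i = -5 + 4*i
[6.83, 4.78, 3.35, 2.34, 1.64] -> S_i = 6.83*0.70^i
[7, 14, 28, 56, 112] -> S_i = 7*2^i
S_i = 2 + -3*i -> [2, -1, -4, -7, -10]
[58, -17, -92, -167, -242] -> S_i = 58 + -75*i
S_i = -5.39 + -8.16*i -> [-5.39, -13.55, -21.71, -29.87, -38.03]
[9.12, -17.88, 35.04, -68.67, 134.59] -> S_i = 9.12*(-1.96)^i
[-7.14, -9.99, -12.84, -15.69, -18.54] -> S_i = -7.14 + -2.85*i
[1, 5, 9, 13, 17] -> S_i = 1 + 4*i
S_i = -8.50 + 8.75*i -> [-8.5, 0.25, 9.0, 17.75, 26.5]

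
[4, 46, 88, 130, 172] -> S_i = 4 + 42*i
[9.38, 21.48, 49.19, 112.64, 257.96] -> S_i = 9.38*2.29^i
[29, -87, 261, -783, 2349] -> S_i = 29*-3^i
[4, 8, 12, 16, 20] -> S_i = 4 + 4*i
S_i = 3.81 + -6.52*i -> [3.81, -2.71, -9.23, -15.75, -22.27]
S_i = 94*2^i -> [94, 188, 376, 752, 1504]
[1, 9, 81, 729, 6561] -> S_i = 1*9^i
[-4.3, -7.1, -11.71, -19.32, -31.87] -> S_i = -4.30*1.65^i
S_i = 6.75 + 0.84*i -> [6.75, 7.59, 8.43, 9.27, 10.11]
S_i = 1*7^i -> [1, 7, 49, 343, 2401]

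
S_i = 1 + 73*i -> [1, 74, 147, 220, 293]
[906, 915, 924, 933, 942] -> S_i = 906 + 9*i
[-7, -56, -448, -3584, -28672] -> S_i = -7*8^i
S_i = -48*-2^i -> [-48, 96, -192, 384, -768]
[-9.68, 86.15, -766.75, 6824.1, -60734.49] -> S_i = -9.68*(-8.90)^i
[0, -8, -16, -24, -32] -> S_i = 0 + -8*i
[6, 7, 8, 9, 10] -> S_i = 6 + 1*i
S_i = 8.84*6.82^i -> [8.84, 60.29, 411.17, 2804.18, 19124.49]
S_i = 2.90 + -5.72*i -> [2.9, -2.82, -8.54, -14.26, -19.98]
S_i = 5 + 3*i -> [5, 8, 11, 14, 17]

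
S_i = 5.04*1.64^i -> [5.04, 8.27, 13.56, 22.23, 36.46]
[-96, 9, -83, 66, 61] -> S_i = Random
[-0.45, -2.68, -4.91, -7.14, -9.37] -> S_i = -0.45 + -2.23*i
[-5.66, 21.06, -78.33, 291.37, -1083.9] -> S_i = -5.66*(-3.72)^i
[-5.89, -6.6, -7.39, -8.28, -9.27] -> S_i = -5.89*1.12^i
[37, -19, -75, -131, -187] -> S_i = 37 + -56*i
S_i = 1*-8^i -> [1, -8, 64, -512, 4096]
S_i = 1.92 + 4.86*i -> [1.92, 6.78, 11.64, 16.5, 21.36]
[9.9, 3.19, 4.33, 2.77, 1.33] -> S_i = Random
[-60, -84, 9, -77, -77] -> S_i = Random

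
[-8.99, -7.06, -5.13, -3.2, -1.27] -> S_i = -8.99 + 1.93*i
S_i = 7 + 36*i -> [7, 43, 79, 115, 151]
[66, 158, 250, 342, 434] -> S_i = 66 + 92*i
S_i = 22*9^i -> [22, 198, 1782, 16038, 144342]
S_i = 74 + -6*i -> [74, 68, 62, 56, 50]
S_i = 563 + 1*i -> [563, 564, 565, 566, 567]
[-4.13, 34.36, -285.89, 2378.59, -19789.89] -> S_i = -4.13*(-8.32)^i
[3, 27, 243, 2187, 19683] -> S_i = 3*9^i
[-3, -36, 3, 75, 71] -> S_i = Random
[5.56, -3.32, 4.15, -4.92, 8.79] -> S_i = Random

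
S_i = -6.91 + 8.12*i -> [-6.91, 1.21, 9.33, 17.45, 25.57]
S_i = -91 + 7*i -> [-91, -84, -77, -70, -63]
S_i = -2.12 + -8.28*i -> [-2.12, -10.4, -18.68, -26.96, -35.24]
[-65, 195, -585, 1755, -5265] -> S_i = -65*-3^i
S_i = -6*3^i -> [-6, -18, -54, -162, -486]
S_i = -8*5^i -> [-8, -40, -200, -1000, -5000]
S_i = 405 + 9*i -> [405, 414, 423, 432, 441]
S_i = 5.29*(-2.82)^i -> [5.29, -14.92, 42.07, -118.63, 334.54]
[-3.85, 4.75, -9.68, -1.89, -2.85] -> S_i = Random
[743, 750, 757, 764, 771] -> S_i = 743 + 7*i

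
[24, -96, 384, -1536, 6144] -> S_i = 24*-4^i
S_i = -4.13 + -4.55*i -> [-4.13, -8.68, -13.23, -17.78, -22.33]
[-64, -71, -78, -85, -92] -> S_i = -64 + -7*i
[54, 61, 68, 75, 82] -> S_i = 54 + 7*i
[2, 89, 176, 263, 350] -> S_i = 2 + 87*i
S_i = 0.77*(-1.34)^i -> [0.77, -1.03, 1.38, -1.85, 2.48]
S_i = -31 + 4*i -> [-31, -27, -23, -19, -15]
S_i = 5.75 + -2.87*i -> [5.75, 2.88, 0.01, -2.86, -5.73]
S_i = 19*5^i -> [19, 95, 475, 2375, 11875]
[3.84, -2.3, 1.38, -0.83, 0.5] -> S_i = 3.84*(-0.60)^i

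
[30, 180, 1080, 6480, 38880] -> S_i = 30*6^i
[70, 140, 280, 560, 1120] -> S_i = 70*2^i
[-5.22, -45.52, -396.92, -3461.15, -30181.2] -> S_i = -5.22*8.72^i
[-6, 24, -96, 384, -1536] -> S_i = -6*-4^i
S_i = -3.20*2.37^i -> [-3.2, -7.58, -17.97, -42.6, -100.96]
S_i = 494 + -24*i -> [494, 470, 446, 422, 398]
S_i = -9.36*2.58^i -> [-9.36, -24.15, -62.3, -160.74, -414.72]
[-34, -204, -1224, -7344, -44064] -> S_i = -34*6^i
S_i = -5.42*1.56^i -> [-5.42, -8.46, -13.19, -20.58, -32.1]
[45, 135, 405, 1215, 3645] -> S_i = 45*3^i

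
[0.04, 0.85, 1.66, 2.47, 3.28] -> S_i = 0.04 + 0.81*i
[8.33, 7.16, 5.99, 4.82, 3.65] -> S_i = 8.33 + -1.17*i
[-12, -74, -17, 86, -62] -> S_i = Random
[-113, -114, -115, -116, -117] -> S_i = -113 + -1*i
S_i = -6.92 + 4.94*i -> [-6.92, -1.98, 2.96, 7.9, 12.84]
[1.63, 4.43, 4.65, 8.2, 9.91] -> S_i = Random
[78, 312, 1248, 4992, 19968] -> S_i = 78*4^i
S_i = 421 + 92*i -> [421, 513, 605, 697, 789]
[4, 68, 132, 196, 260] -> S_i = 4 + 64*i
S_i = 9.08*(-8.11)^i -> [9.08, -73.64, 597.21, -4843.38, 39279.8]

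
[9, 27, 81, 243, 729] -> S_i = 9*3^i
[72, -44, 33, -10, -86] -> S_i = Random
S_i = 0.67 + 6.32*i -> [0.67, 6.99, 13.31, 19.63, 25.95]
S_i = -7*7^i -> [-7, -49, -343, -2401, -16807]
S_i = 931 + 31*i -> [931, 962, 993, 1024, 1055]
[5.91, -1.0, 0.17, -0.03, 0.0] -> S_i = 5.91*(-0.17)^i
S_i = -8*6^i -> [-8, -48, -288, -1728, -10368]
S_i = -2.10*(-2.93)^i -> [-2.1, 6.15, -18.03, 52.82, -154.77]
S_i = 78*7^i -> [78, 546, 3822, 26754, 187278]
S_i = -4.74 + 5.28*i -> [-4.74, 0.54, 5.82, 11.1, 16.38]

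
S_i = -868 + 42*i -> [-868, -826, -784, -742, -700]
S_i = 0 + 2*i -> [0, 2, 4, 6, 8]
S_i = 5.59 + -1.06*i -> [5.59, 4.53, 3.47, 2.41, 1.35]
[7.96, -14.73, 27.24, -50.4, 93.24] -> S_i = 7.96*(-1.85)^i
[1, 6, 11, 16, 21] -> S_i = 1 + 5*i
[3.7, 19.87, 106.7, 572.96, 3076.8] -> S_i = 3.70*5.37^i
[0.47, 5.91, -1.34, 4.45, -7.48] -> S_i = Random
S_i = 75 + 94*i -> [75, 169, 263, 357, 451]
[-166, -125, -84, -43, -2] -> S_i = -166 + 41*i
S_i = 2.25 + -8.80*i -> [2.25, -6.55, -15.35, -24.15, -32.95]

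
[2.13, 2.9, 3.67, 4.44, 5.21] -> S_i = 2.13 + 0.77*i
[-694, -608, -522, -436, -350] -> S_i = -694 + 86*i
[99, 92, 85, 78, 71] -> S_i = 99 + -7*i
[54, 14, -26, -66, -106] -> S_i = 54 + -40*i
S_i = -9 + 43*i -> [-9, 34, 77, 120, 163]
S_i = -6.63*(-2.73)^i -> [-6.63, 18.1, -49.41, 134.9, -368.27]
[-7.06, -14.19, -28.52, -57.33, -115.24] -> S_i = -7.06*2.01^i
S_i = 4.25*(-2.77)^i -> [4.25, -11.77, 32.61, -90.33, 250.21]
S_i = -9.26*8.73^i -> [-9.26, -80.84, -705.73, -6161.04, -53785.84]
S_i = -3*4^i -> [-3, -12, -48, -192, -768]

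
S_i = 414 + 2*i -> [414, 416, 418, 420, 422]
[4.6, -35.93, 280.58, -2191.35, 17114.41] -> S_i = 4.60*(-7.81)^i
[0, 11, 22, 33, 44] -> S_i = 0 + 11*i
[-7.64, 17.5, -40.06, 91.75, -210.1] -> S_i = -7.64*(-2.29)^i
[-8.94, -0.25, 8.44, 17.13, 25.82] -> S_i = -8.94 + 8.69*i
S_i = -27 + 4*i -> [-27, -23, -19, -15, -11]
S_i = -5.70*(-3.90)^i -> [-5.7, 22.23, -86.7, 338.12, -1318.66]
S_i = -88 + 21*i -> [-88, -67, -46, -25, -4]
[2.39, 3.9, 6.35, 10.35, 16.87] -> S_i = 2.39*1.63^i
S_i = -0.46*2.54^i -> [-0.46, -1.17, -2.97, -7.54, -19.15]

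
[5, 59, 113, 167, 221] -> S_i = 5 + 54*i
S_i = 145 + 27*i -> [145, 172, 199, 226, 253]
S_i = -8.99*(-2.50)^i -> [-8.99, 22.48, -56.19, 140.47, -351.17]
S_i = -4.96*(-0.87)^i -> [-4.96, 4.32, -3.75, 3.27, -2.84]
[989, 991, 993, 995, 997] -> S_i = 989 + 2*i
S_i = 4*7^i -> [4, 28, 196, 1372, 9604]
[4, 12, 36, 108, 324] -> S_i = 4*3^i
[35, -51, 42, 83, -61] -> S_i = Random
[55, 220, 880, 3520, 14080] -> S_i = 55*4^i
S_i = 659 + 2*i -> [659, 661, 663, 665, 667]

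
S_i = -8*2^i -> [-8, -16, -32, -64, -128]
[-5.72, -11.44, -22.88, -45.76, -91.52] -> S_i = -5.72*2.00^i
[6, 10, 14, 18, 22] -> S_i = 6 + 4*i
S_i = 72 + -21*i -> [72, 51, 30, 9, -12]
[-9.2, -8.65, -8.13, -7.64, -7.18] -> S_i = -9.20*0.94^i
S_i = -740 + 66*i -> [-740, -674, -608, -542, -476]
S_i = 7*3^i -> [7, 21, 63, 189, 567]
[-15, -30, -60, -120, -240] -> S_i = -15*2^i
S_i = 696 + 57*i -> [696, 753, 810, 867, 924]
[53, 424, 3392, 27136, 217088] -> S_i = 53*8^i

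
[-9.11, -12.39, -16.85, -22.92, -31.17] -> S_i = -9.11*1.36^i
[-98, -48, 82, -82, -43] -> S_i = Random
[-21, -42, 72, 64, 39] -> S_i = Random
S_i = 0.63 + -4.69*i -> [0.63, -4.06, -8.75, -13.44, -18.13]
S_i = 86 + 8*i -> [86, 94, 102, 110, 118]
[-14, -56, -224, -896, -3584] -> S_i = -14*4^i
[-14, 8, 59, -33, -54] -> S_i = Random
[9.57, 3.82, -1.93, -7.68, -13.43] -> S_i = 9.57 + -5.75*i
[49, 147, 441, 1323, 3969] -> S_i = 49*3^i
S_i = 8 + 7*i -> [8, 15, 22, 29, 36]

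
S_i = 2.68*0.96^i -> [2.68, 2.57, 2.47, 2.37, 2.28]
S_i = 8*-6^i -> [8, -48, 288, -1728, 10368]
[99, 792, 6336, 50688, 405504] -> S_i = 99*8^i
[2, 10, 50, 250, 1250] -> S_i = 2*5^i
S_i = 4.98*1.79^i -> [4.98, 8.91, 15.96, 28.56, 51.13]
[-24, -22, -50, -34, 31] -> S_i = Random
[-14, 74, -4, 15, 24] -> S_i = Random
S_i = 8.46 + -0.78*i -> [8.46, 7.68, 6.9, 6.12, 5.34]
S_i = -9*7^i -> [-9, -63, -441, -3087, -21609]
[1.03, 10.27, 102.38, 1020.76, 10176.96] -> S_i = 1.03*9.97^i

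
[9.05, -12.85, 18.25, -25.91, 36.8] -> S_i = 9.05*(-1.42)^i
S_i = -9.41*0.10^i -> [-9.41, -0.94, -0.09, -0.01, -0.0]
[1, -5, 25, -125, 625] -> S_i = 1*-5^i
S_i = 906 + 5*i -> [906, 911, 916, 921, 926]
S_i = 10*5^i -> [10, 50, 250, 1250, 6250]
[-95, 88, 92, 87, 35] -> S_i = Random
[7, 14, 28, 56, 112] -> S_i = 7*2^i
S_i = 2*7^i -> [2, 14, 98, 686, 4802]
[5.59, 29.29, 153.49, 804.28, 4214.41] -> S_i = 5.59*5.24^i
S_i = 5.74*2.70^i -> [5.74, 15.5, 41.84, 112.98, 305.05]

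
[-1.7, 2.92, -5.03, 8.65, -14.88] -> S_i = -1.70*(-1.72)^i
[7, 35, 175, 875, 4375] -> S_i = 7*5^i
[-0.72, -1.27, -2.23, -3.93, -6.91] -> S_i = -0.72*1.76^i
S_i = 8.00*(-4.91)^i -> [8.0, -39.28, 192.86, -946.97, 4649.6]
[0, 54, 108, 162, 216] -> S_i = 0 + 54*i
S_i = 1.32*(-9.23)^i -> [1.32, -12.18, 112.45, -1037.96, 9580.34]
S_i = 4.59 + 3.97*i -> [4.59, 8.56, 12.53, 16.5, 20.47]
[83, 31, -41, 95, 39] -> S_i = Random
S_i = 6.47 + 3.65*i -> [6.47, 10.12, 13.77, 17.42, 21.07]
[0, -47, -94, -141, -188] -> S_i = 0 + -47*i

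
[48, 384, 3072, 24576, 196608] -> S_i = 48*8^i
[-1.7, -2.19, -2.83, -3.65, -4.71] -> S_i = -1.70*1.29^i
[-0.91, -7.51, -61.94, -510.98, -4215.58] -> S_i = -0.91*8.25^i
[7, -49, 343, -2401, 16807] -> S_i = 7*-7^i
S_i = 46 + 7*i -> [46, 53, 60, 67, 74]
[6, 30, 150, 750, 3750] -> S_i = 6*5^i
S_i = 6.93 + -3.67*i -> [6.93, 3.26, -0.41, -4.08, -7.75]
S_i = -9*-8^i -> [-9, 72, -576, 4608, -36864]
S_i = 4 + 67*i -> [4, 71, 138, 205, 272]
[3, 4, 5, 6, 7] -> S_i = 3 + 1*i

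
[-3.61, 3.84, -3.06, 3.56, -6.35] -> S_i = Random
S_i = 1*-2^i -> [1, -2, 4, -8, 16]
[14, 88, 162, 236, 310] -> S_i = 14 + 74*i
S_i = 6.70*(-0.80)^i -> [6.7, -5.36, 4.29, -3.43, 2.74]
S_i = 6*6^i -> [6, 36, 216, 1296, 7776]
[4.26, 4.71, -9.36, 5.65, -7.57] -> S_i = Random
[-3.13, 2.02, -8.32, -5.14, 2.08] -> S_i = Random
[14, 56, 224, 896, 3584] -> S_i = 14*4^i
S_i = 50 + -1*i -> [50, 49, 48, 47, 46]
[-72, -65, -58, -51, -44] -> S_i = -72 + 7*i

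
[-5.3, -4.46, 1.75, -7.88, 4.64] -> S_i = Random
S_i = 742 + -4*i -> [742, 738, 734, 730, 726]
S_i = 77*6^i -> [77, 462, 2772, 16632, 99792]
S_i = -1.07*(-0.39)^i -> [-1.07, 0.42, -0.16, 0.06, -0.02]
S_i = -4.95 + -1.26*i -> [-4.95, -6.21, -7.47, -8.73, -9.99]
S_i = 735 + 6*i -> [735, 741, 747, 753, 759]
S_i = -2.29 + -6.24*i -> [-2.29, -8.53, -14.77, -21.01, -27.25]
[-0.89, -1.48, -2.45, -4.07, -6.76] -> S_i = -0.89*1.66^i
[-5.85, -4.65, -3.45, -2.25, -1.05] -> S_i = -5.85 + 1.20*i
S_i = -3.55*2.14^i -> [-3.55, -7.6, -16.26, -34.79, -74.45]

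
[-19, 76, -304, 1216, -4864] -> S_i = -19*-4^i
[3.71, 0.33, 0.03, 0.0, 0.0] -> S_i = 3.71*0.09^i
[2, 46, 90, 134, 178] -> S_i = 2 + 44*i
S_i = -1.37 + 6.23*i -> [-1.37, 4.86, 11.09, 17.32, 23.55]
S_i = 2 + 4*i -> [2, 6, 10, 14, 18]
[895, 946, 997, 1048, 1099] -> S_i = 895 + 51*i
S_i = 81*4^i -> [81, 324, 1296, 5184, 20736]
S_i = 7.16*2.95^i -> [7.16, 21.12, 62.31, 183.81, 542.25]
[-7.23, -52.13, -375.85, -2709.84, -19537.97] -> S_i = -7.23*7.21^i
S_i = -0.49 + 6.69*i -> [-0.49, 6.2, 12.89, 19.58, 26.27]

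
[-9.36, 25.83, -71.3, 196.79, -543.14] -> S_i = -9.36*(-2.76)^i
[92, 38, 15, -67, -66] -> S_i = Random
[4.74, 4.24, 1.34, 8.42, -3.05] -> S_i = Random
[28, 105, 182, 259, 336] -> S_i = 28 + 77*i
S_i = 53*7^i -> [53, 371, 2597, 18179, 127253]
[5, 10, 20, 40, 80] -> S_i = 5*2^i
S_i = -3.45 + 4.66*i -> [-3.45, 1.21, 5.87, 10.53, 15.19]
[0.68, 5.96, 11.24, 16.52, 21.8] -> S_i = 0.68 + 5.28*i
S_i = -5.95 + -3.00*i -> [-5.95, -8.95, -11.95, -14.95, -17.95]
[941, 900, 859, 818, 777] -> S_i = 941 + -41*i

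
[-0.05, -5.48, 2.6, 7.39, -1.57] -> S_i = Random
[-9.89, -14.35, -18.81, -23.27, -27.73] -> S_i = -9.89 + -4.46*i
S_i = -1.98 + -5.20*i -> [-1.98, -7.18, -12.38, -17.58, -22.78]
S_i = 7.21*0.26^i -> [7.21, 1.87, 0.49, 0.13, 0.03]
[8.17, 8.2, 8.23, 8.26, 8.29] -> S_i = 8.17 + 0.03*i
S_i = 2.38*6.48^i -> [2.38, 15.42, 99.94, 647.59, 4196.4]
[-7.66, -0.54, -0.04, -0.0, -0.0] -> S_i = -7.66*0.07^i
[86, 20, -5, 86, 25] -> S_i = Random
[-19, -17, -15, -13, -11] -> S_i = -19 + 2*i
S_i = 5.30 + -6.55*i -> [5.3, -1.25, -7.8, -14.35, -20.9]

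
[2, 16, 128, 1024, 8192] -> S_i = 2*8^i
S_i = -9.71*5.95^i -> [-9.71, -57.77, -343.76, -2045.36, -12169.9]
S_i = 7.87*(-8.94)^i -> [7.87, -70.36, 629.0, -5623.25, 50271.84]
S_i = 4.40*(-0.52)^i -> [4.4, -2.29, 1.19, -0.62, 0.32]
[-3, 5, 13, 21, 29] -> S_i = -3 + 8*i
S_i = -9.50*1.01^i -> [-9.5, -9.6, -9.69, -9.79, -9.89]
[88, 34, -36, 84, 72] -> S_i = Random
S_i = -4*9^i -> [-4, -36, -324, -2916, -26244]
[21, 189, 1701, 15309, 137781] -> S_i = 21*9^i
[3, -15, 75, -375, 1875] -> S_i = 3*-5^i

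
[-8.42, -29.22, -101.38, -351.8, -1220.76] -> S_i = -8.42*3.47^i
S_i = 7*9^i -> [7, 63, 567, 5103, 45927]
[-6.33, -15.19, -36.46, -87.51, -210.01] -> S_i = -6.33*2.40^i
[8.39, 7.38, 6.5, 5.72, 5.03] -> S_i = 8.39*0.88^i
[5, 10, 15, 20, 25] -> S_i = 5 + 5*i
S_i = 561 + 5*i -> [561, 566, 571, 576, 581]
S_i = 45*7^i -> [45, 315, 2205, 15435, 108045]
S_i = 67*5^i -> [67, 335, 1675, 8375, 41875]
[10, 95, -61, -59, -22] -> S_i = Random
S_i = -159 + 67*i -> [-159, -92, -25, 42, 109]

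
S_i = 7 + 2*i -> [7, 9, 11, 13, 15]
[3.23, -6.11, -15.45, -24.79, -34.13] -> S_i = 3.23 + -9.34*i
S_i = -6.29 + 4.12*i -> [-6.29, -2.17, 1.95, 6.07, 10.19]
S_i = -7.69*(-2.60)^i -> [-7.69, 19.99, -51.98, 135.16, -351.41]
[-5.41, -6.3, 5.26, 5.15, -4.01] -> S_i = Random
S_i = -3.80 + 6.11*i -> [-3.8, 2.31, 8.42, 14.53, 20.64]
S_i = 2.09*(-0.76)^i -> [2.09, -1.59, 1.21, -0.92, 0.7]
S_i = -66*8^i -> [-66, -528, -4224, -33792, -270336]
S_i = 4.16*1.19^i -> [4.16, 4.95, 5.89, 7.01, 8.34]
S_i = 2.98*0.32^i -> [2.98, 0.95, 0.31, 0.1, 0.03]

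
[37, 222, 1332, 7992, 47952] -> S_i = 37*6^i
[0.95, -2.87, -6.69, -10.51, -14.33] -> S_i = 0.95 + -3.82*i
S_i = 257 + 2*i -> [257, 259, 261, 263, 265]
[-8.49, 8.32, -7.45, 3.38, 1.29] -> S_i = Random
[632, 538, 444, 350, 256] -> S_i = 632 + -94*i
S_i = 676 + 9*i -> [676, 685, 694, 703, 712]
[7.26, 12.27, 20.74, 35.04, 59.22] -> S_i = 7.26*1.69^i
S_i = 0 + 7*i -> [0, 7, 14, 21, 28]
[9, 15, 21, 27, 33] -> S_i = 9 + 6*i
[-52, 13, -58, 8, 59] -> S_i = Random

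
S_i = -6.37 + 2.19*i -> [-6.37, -4.18, -1.99, 0.2, 2.39]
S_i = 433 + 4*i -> [433, 437, 441, 445, 449]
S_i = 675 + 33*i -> [675, 708, 741, 774, 807]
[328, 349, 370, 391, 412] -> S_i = 328 + 21*i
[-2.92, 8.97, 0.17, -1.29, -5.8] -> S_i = Random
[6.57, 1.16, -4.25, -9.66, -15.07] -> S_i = 6.57 + -5.41*i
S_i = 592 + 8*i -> [592, 600, 608, 616, 624]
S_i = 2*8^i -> [2, 16, 128, 1024, 8192]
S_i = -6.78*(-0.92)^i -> [-6.78, 6.24, -5.74, 5.28, -4.86]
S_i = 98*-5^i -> [98, -490, 2450, -12250, 61250]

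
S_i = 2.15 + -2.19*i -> [2.15, -0.04, -2.23, -4.42, -6.61]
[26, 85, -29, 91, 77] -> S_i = Random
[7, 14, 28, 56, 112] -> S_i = 7*2^i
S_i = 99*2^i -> [99, 198, 396, 792, 1584]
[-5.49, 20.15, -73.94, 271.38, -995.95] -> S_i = -5.49*(-3.67)^i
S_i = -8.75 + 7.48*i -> [-8.75, -1.27, 6.21, 13.69, 21.17]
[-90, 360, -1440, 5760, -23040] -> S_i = -90*-4^i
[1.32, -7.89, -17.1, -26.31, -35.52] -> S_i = 1.32 + -9.21*i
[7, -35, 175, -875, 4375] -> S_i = 7*-5^i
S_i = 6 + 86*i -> [6, 92, 178, 264, 350]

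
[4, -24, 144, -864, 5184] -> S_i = 4*-6^i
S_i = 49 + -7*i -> [49, 42, 35, 28, 21]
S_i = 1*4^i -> [1, 4, 16, 64, 256]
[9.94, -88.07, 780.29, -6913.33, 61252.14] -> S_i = 9.94*(-8.86)^i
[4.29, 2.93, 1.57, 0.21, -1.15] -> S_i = 4.29 + -1.36*i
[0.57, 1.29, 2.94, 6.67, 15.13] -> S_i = 0.57*2.27^i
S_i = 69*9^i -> [69, 621, 5589, 50301, 452709]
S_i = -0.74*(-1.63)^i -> [-0.74, 1.21, -1.97, 3.2, -5.22]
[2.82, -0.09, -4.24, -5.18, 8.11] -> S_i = Random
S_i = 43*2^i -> [43, 86, 172, 344, 688]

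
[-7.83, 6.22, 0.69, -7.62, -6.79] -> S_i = Random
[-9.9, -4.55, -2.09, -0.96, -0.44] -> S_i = -9.90*0.46^i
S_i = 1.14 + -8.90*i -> [1.14, -7.76, -16.66, -25.56, -34.46]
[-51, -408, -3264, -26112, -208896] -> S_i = -51*8^i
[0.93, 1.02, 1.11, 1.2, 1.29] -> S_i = 0.93 + 0.09*i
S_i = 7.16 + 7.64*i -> [7.16, 14.8, 22.44, 30.08, 37.72]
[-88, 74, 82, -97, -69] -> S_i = Random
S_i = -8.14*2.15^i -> [-8.14, -17.5, -37.63, -80.9, -173.93]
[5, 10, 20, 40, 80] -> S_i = 5*2^i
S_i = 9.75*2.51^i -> [9.75, 24.47, 61.43, 154.18, 386.99]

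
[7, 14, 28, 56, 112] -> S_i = 7*2^i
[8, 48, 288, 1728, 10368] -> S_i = 8*6^i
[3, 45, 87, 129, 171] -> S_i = 3 + 42*i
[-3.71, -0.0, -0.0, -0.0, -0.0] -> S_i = -3.71*0.00^i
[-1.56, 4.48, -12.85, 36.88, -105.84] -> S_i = -1.56*(-2.87)^i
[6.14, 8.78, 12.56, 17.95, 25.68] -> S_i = 6.14*1.43^i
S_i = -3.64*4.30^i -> [-3.64, -15.65, -67.3, -289.41, -1244.44]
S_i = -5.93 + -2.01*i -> [-5.93, -7.94, -9.95, -11.96, -13.97]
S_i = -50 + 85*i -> [-50, 35, 120, 205, 290]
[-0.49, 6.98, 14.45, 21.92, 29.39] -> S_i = -0.49 + 7.47*i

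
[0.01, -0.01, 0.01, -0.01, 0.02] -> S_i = 0.01*(-1.14)^i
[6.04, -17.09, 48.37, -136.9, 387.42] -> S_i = 6.04*(-2.83)^i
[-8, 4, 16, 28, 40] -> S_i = -8 + 12*i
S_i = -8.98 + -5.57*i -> [-8.98, -14.55, -20.12, -25.69, -31.26]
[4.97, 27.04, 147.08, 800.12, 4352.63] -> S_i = 4.97*5.44^i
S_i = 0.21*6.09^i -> [0.21, 1.28, 7.79, 47.43, 288.86]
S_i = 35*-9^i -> [35, -315, 2835, -25515, 229635]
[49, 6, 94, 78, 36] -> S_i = Random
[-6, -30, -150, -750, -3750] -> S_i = -6*5^i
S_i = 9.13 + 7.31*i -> [9.13, 16.44, 23.75, 31.06, 38.37]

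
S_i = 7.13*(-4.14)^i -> [7.13, -29.52, 122.21, -505.93, 2094.55]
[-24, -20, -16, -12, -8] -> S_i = -24 + 4*i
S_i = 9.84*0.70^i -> [9.84, 6.89, 4.82, 3.38, 2.36]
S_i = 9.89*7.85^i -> [9.89, 77.64, 609.45, 4784.16, 37555.62]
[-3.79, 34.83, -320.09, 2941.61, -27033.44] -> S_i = -3.79*(-9.19)^i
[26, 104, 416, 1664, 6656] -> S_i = 26*4^i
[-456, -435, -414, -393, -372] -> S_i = -456 + 21*i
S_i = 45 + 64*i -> [45, 109, 173, 237, 301]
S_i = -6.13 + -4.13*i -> [-6.13, -10.26, -14.39, -18.52, -22.65]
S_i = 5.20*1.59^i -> [5.2, 8.27, 13.15, 20.9, 33.23]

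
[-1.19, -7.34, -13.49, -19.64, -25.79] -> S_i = -1.19 + -6.15*i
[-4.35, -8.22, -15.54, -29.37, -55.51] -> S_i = -4.35*1.89^i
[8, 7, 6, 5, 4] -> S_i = 8 + -1*i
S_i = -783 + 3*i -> [-783, -780, -777, -774, -771]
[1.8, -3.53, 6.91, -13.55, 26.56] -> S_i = 1.80*(-1.96)^i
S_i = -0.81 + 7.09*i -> [-0.81, 6.28, 13.37, 20.46, 27.55]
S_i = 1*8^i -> [1, 8, 64, 512, 4096]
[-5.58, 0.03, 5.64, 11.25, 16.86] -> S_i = -5.58 + 5.61*i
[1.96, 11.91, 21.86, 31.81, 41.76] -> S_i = 1.96 + 9.95*i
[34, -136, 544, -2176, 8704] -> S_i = 34*-4^i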